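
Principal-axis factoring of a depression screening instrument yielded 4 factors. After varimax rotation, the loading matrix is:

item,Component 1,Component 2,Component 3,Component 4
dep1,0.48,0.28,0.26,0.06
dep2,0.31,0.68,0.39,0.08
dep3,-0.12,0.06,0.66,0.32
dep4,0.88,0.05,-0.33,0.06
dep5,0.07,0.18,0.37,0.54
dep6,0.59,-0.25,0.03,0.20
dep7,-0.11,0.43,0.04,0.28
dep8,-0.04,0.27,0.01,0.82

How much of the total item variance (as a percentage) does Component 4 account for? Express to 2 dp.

14.98%

SS loadings for Component 4 = 0.06² + 0.08² + 0.32² + 0.06² + 0.54² + 0.20² + 0.28² + 0.82² = 1.1984
With 8 standardized items, total variance = 8. Proportion = 1.1984/8 = 0.1498 → 14.98%.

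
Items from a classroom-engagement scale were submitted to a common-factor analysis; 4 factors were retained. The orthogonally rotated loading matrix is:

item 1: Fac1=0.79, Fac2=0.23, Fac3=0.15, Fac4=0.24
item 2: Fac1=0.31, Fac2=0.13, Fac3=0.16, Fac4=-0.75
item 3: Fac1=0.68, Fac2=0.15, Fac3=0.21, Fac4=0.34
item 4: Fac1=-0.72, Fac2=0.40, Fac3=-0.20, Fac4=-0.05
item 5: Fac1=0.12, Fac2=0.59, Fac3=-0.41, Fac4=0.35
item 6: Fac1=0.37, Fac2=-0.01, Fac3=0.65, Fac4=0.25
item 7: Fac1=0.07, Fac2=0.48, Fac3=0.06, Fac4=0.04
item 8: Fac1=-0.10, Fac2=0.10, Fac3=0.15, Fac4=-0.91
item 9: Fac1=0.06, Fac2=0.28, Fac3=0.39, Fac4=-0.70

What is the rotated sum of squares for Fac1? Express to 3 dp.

SS loadings for Fac1 = 0.79² + 0.31² + 0.68² + (-0.72)² + 0.12² + 0.37² + 0.07² + (-0.10)² + 0.06² = 0.6241 + 0.0961 + 0.4624 + 0.5184 + 0.0144 + 0.1369 + 0.0049 + 0.0100 + 0.0036 = 1.8708

1.871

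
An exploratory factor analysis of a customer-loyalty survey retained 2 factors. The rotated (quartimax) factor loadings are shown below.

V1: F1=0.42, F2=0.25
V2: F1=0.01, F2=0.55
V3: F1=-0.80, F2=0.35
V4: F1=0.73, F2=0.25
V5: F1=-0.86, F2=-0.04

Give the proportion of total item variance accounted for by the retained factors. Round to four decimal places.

SS loadings by factor: 2.0890, 0.5516; total = 2.6406.
Total variance with 5 standardized items is 5, so the solution explains 2.6406/5 = 0.5281.

0.5281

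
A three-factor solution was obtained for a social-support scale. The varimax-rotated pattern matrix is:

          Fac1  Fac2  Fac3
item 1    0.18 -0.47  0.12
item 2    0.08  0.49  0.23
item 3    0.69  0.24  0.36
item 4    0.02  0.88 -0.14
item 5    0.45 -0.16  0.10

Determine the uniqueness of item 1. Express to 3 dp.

h² = 0.18² + (-0.47)² + 0.12² = 0.0324 + 0.2209 + 0.0144 = 0.2677
Uniqueness u² = 1 − h² = 1 − 0.2677 = 0.7323

0.732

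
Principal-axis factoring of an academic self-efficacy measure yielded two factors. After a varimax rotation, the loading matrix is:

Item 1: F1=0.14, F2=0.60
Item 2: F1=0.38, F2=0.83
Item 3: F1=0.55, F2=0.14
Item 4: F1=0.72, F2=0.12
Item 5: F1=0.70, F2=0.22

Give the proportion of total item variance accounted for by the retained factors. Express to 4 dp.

0.5212

Communalities: 0.3796, 0.8333, 0.3221, 0.5328, 0.5384; Σh² = 2.6062.
Total variance with 5 standardized items is 5, so the solution explains 2.6062/5 = 0.5212.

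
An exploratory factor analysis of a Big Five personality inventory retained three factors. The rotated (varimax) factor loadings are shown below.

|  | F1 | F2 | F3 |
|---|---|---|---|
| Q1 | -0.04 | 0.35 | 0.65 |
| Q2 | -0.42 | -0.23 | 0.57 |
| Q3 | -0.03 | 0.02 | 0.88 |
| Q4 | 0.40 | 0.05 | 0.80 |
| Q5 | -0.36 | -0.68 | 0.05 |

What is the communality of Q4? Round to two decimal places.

h² = 0.40² + 0.05² + 0.80² = 0.1600 + 0.0025 + 0.6400 = 0.8025

0.80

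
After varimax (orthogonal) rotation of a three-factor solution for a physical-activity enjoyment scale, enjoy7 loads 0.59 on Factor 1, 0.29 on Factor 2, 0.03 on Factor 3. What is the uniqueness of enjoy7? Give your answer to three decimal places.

0.567

h² = 0.59² + 0.29² + 0.03² = 0.3481 + 0.0841 + 0.0009 = 0.4331
Uniqueness u² = 1 − h² = 1 − 0.4331 = 0.5669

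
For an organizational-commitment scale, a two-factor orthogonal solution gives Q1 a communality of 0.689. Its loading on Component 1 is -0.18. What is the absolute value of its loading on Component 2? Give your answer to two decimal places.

0.81

Under orthogonal rotation h² = Σλ², so λ_Component 2² = h² − (0.0324) = 0.689 − 0.0324 = 0.6566.
|λ| = √0.6566 = 0.8103.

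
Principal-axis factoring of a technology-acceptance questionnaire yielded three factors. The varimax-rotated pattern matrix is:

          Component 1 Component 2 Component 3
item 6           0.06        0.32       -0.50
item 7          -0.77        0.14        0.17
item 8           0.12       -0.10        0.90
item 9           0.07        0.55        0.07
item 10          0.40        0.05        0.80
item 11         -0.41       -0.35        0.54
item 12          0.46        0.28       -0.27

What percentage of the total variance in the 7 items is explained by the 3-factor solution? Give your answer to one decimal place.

55.6%

SS loadings by factor: 1.1555, 0.6379, 2.0983; total = 3.8917.
Total variance with 7 standardized items is 7, so the solution explains 3.8917/7 = 0.5560 = 55.60%.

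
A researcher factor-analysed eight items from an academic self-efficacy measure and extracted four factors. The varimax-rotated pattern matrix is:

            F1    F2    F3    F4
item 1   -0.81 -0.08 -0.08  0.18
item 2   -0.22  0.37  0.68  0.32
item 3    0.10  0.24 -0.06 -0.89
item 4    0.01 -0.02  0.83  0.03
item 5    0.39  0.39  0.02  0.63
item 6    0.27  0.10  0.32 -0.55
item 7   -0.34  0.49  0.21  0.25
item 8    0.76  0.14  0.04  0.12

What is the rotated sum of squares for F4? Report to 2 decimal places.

1.70

SS loadings for F4 = 0.18² + 0.32² + (-0.89)² + 0.03² + 0.63² + (-0.55)² + 0.25² + 0.12² = 0.0324 + 0.1024 + 0.7921 + 0.0009 + 0.3969 + 0.3025 + 0.0625 + 0.0144 = 1.7041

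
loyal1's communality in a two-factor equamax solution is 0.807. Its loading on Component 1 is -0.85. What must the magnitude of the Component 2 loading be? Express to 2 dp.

Under orthogonal rotation h² = Σλ², so λ_Component 2² = h² − (0.7225) = 0.807 − 0.7225 = 0.0845.
|λ| = √0.0845 = 0.2907.

0.29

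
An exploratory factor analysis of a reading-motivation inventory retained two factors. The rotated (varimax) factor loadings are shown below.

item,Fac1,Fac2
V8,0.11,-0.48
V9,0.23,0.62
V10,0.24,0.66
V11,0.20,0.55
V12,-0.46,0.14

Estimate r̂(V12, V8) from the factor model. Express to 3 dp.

r̂ = Σ λ_i·λ_j across factors = (-0.46)(0.11) + (0.14)(-0.48)
  = -0.0506 -0.0672 = -0.1178

-0.118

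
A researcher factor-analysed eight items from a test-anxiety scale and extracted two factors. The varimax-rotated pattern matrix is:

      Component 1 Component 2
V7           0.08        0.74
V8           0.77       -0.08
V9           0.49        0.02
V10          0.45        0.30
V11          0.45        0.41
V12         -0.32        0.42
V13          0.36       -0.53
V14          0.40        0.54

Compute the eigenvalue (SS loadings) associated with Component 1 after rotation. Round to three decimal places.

SS loadings for Component 1 = 0.08² + 0.77² + 0.49² + 0.45² + 0.45² + (-0.32)² + 0.36² + 0.40² = 0.0064 + 0.5929 + 0.2401 + 0.2025 + 0.2025 + 0.1024 + 0.1296 + 0.1600 = 1.6364

1.636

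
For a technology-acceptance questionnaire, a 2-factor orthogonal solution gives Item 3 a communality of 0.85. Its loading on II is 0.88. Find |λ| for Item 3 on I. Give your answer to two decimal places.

Under orthogonal rotation h² = Σλ², so λ_I² = h² − (0.7744) = 0.85 − 0.7744 = 0.0756.
|λ| = √0.0756 = 0.2750.

0.27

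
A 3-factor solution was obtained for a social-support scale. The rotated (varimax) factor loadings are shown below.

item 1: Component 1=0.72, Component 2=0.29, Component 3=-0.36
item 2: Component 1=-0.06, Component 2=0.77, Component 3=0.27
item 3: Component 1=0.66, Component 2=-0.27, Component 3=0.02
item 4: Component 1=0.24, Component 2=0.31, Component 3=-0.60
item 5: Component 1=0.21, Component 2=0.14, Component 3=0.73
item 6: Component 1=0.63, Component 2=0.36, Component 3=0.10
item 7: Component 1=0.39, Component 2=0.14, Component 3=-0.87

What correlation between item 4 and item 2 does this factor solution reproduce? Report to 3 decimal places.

r̂ = Σ λ_i·λ_j across factors = (0.24)(-0.06) + (0.31)(0.77) + (-0.60)(0.27)
  = -0.0144 +0.2387 -0.1620 = 0.0623

0.062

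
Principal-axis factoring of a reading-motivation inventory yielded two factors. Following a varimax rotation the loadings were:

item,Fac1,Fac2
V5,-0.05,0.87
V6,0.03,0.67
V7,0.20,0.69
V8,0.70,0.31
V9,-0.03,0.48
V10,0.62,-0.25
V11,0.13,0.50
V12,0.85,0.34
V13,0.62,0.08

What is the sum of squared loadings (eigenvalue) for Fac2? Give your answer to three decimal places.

SS loadings for Fac2 = 0.87² + 0.67² + 0.69² + 0.31² + 0.48² + (-0.25)² + 0.50² + 0.34² + 0.08² = 0.7569 + 0.4489 + 0.4761 + 0.0961 + 0.2304 + 0.0625 + 0.2500 + 0.1156 + 0.0064 = 2.4429

2.443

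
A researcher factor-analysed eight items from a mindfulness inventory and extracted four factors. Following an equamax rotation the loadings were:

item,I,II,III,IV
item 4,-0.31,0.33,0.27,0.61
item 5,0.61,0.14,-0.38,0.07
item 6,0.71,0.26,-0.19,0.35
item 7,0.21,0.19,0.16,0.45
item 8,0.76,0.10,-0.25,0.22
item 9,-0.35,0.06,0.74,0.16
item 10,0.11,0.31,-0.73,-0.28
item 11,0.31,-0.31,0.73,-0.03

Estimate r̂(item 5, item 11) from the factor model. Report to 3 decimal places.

-0.134

r̂ = Σ λ_i·λ_j across factors = (0.61)(0.31) + (0.14)(-0.31) + (-0.38)(0.73) + (0.07)(-0.03)
  = +0.1891 -0.0434 -0.2774 -0.0021 = -0.1338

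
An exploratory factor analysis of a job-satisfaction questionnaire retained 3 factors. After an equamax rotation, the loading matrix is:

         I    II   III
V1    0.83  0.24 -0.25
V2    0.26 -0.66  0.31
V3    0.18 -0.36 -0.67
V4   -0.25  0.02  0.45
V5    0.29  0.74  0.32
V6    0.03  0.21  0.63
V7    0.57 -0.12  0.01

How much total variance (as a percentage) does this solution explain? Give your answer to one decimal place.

54.3%

Communalities: 0.8090, 0.5993, 0.6109, 0.2654, 0.7341, 0.4419, 0.3394; Σh² = 3.8000.
Total variance with 7 standardized items is 7, so the solution explains 3.8000/7 = 0.5429 = 54.29%.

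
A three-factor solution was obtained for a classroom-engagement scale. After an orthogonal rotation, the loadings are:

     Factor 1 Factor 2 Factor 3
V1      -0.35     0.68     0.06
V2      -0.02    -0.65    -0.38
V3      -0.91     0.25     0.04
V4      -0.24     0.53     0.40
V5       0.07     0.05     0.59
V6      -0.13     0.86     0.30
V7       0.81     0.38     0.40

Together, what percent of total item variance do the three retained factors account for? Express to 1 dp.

SS loadings by factor: 1.6865, 2.1148, 0.9077; total = 4.7090.
Total variance with 7 standardized items is 7, so the solution explains 4.7090/7 = 0.6727 = 67.27%.

67.3%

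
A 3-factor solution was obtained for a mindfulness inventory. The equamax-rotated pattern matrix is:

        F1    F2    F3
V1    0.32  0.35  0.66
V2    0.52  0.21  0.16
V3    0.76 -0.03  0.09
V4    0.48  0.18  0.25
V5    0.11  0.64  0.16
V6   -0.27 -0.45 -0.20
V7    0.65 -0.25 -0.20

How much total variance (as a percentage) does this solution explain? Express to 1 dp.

45.7%

SS loadings by factor: 1.6883, 0.8745, 0.6374; total = 3.2002.
Total variance with 7 standardized items is 7, so the solution explains 3.2002/7 = 0.4572 = 45.72%.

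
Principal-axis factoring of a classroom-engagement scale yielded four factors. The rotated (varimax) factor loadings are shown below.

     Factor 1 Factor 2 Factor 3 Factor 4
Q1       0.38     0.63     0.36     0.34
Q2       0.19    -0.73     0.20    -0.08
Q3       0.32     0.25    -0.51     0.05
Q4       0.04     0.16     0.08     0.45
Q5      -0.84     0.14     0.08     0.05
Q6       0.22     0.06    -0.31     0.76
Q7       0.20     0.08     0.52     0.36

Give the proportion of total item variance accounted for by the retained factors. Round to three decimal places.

Communalities: 0.7865, 0.6154, 0.4275, 0.2361, 0.7341, 0.7257, 0.4464; Σh² = 3.9717.
Total variance with 7 standardized items is 7, so the solution explains 3.9717/7 = 0.5674.

0.567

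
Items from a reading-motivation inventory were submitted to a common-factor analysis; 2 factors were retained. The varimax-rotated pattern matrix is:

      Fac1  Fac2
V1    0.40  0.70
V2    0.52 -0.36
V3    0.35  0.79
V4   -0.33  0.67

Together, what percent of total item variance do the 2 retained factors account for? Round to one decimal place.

58.9%

SS loadings by factor: 0.6618, 1.6926; total = 2.3544.
Total variance with 4 standardized items is 4, so the solution explains 2.3544/4 = 0.5886 = 58.86%.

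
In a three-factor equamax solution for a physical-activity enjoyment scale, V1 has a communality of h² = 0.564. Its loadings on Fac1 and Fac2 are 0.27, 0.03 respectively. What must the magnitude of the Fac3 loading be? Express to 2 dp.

Under orthogonal rotation h² = Σλ², so λ_Fac3² = h² − (0.0738) = 0.564 − 0.0738 = 0.4902.
|λ| = √0.4902 = 0.7001.

0.70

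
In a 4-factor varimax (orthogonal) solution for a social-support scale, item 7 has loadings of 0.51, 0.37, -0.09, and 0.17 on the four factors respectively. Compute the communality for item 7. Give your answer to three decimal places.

0.434

h² = 0.51² + 0.37² + (-0.09)² + 0.17² = 0.2601 + 0.1369 + 0.0081 + 0.0289 = 0.4340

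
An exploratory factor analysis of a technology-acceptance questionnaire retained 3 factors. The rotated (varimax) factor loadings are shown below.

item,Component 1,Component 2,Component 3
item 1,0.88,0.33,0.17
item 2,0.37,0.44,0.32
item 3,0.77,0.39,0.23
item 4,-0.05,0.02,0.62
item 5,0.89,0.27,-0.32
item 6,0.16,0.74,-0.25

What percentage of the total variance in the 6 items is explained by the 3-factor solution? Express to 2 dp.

Communalities: 0.9122, 0.4329, 0.7979, 0.3873, 0.9674, 0.6357; Σh² = 4.1334.
Total variance with 6 standardized items is 6, so the solution explains 4.1334/6 = 0.6889 = 68.89%.

68.89%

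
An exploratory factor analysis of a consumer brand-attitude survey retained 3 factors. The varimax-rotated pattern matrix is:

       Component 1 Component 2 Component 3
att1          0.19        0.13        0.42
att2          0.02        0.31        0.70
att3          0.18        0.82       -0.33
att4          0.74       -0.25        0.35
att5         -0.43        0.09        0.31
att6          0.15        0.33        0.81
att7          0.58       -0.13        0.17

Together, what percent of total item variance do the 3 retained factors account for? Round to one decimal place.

SS loadings by factor: 1.1603, 0.9818, 1.6789; total = 3.8210.
Total variance with 7 standardized items is 7, so the solution explains 3.8210/7 = 0.5459 = 54.59%.

54.6%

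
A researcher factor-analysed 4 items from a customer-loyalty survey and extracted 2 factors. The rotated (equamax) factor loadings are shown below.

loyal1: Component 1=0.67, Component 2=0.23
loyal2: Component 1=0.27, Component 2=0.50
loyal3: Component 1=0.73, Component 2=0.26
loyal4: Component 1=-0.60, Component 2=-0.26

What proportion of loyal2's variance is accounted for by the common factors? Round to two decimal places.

h² = 0.27² + 0.50² = 0.0729 + 0.2500 = 0.3229

0.32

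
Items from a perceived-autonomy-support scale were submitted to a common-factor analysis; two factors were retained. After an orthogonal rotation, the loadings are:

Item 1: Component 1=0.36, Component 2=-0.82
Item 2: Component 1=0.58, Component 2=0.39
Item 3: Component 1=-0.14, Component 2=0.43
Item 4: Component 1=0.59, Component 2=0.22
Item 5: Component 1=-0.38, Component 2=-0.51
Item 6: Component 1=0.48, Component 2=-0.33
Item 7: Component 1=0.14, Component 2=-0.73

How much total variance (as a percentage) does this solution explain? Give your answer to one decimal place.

45.5%

SS loadings by factor: 1.2281, 1.9597; total = 3.1878.
Total variance with 7 standardized items is 7, so the solution explains 3.1878/7 = 0.4554 = 45.54%.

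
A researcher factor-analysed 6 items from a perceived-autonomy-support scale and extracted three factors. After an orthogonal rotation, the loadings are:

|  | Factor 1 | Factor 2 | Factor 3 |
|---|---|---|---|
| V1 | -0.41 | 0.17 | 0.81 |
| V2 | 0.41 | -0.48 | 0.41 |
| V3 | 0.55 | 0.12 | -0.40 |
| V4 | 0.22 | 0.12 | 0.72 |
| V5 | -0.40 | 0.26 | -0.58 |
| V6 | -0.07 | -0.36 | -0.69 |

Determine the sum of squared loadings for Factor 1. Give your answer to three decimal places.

0.852

SS loadings for Factor 1 = (-0.41)² + 0.41² + 0.55² + 0.22² + (-0.40)² + (-0.07)² = 0.1681 + 0.1681 + 0.3025 + 0.0484 + 0.1600 + 0.0049 = 0.8520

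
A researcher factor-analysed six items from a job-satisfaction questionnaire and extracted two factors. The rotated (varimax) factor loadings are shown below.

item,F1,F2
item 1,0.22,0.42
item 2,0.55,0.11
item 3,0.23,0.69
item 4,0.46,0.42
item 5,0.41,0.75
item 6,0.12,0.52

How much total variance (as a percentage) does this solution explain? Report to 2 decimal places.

41.20%

SS loadings by factor: 0.7979, 1.6739; total = 2.4718.
Total variance with 6 standardized items is 6, so the solution explains 2.4718/6 = 0.4120 = 41.20%.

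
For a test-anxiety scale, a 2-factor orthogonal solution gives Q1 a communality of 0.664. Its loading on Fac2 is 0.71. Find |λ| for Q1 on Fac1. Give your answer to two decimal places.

Under orthogonal rotation h² = Σλ², so λ_Fac1² = h² − (0.5041) = 0.664 − 0.5041 = 0.1599.
|λ| = √0.1599 = 0.3999.

0.40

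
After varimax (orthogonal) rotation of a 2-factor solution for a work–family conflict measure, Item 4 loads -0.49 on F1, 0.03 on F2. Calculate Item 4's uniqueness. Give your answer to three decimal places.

0.759

h² = (-0.49)² + 0.03² = 0.2401 + 0.0009 = 0.2410
Uniqueness u² = 1 − h² = 1 − 0.2410 = 0.7590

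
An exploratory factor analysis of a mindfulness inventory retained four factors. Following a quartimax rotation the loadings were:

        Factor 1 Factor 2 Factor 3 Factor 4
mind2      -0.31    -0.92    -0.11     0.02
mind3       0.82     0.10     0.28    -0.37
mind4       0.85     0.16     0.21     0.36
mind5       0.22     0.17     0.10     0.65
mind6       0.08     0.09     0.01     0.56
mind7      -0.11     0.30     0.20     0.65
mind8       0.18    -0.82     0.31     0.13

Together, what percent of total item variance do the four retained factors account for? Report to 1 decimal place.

SS loadings by factor: 1.5903, 1.6814, 0.2808, 1.4424; total = 4.9949.
Total variance with 7 standardized items is 7, so the solution explains 4.9949/7 = 0.7136 = 71.36%.

71.4%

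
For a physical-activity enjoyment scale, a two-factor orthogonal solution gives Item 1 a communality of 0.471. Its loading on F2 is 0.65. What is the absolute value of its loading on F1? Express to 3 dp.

0.220

Under orthogonal rotation h² = Σλ², so λ_F1² = h² − (0.4225) = 0.471 − 0.4225 = 0.0485.
|λ| = √0.0485 = 0.2202.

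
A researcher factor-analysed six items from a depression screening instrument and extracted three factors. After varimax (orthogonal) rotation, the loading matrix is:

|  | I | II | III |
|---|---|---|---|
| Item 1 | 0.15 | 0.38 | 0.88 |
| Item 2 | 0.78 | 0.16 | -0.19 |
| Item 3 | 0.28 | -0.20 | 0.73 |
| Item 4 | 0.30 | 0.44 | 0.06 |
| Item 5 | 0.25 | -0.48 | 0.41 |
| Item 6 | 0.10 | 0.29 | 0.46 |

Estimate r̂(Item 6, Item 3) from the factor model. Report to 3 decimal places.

0.306

r̂ = Σ λ_i·λ_j across factors = (0.10)(0.28) + (0.29)(-0.20) + (0.46)(0.73)
  = +0.0280 -0.0580 +0.3358 = 0.3058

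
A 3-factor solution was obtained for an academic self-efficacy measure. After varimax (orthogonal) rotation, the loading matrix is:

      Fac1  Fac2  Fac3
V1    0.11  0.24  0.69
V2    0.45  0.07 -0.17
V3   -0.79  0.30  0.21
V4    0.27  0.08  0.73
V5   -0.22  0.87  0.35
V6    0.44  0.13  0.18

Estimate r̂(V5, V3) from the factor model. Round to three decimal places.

r̂ = Σ λ_i·λ_j across factors = (-0.22)(-0.79) + (0.87)(0.30) + (0.35)(0.21)
  = +0.1738 +0.2610 +0.0735 = 0.5083

0.508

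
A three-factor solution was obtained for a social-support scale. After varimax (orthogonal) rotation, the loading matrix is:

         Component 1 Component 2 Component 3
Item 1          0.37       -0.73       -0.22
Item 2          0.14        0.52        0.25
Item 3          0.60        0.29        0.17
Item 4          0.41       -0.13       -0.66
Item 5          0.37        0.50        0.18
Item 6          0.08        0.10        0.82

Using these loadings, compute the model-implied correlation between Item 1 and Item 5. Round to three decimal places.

-0.268

r̂ = Σ λ_i·λ_j across factors = (0.37)(0.37) + (-0.73)(0.50) + (-0.22)(0.18)
  = +0.1369 -0.3650 -0.0396 = -0.2677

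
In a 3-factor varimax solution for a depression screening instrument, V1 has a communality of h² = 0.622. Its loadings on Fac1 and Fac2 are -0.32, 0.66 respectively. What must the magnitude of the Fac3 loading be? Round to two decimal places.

Under orthogonal rotation h² = Σλ², so λ_Fac3² = h² − (0.5380) = 0.622 − 0.5380 = 0.0840.
|λ| = √0.0840 = 0.2898.

0.29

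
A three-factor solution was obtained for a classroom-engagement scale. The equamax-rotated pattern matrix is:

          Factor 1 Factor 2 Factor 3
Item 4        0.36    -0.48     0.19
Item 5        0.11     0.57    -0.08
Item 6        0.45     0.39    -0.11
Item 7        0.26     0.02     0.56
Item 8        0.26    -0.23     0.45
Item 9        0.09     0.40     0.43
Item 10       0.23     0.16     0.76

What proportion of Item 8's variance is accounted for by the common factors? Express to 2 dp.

h² = 0.26² + (-0.23)² + 0.45² = 0.0676 + 0.0529 + 0.2025 = 0.3230

0.32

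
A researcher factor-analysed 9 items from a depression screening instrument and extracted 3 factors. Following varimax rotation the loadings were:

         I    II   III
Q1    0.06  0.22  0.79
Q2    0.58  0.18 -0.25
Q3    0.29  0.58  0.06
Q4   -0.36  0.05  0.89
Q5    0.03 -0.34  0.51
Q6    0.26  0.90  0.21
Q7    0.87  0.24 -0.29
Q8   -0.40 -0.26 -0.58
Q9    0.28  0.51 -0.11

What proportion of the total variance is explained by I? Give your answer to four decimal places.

0.1797

SS loadings for I = 0.06² + 0.58² + 0.29² + (-0.36)² + 0.03² + 0.26² + 0.87² + (-0.40)² + 0.28² = 1.6175
Proportion of variance = 1.6175 / 9 = 0.1797.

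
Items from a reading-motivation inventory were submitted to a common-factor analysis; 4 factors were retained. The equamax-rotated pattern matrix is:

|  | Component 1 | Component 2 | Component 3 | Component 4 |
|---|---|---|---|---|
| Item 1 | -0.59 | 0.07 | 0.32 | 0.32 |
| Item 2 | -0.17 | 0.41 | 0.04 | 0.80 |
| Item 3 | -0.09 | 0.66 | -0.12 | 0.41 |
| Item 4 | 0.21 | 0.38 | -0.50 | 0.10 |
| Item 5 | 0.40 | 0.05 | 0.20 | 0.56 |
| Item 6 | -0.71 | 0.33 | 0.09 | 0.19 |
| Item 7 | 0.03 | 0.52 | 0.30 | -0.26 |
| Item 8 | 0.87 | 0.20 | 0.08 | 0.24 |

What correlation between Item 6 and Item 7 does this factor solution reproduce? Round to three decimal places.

r̂ = Σ λ_i·λ_j across factors = (-0.71)(0.03) + (0.33)(0.52) + (0.09)(0.30) + (0.19)(-0.26)
  = -0.0213 +0.1716 +0.0270 -0.0494 = 0.1279

0.128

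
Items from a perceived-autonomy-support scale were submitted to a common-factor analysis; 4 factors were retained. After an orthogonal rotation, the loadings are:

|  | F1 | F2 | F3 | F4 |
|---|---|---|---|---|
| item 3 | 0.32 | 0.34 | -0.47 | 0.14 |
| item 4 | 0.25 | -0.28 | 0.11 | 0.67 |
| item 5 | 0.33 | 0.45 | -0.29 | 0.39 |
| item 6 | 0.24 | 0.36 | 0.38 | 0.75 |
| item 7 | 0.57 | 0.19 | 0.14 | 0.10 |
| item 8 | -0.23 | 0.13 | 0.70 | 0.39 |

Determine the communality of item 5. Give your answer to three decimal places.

0.548

h² = 0.33² + 0.45² + (-0.29)² + 0.39² = 0.1089 + 0.2025 + 0.0841 + 0.1521 = 0.5476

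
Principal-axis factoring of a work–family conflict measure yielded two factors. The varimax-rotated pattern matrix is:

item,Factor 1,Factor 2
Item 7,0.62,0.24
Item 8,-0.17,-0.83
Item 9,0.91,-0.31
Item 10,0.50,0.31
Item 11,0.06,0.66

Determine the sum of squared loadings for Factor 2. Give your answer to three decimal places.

SS loadings for Factor 2 = 0.24² + (-0.83)² + (-0.31)² + 0.31² + 0.66² = 0.0576 + 0.6889 + 0.0961 + 0.0961 + 0.4356 = 1.3743

1.374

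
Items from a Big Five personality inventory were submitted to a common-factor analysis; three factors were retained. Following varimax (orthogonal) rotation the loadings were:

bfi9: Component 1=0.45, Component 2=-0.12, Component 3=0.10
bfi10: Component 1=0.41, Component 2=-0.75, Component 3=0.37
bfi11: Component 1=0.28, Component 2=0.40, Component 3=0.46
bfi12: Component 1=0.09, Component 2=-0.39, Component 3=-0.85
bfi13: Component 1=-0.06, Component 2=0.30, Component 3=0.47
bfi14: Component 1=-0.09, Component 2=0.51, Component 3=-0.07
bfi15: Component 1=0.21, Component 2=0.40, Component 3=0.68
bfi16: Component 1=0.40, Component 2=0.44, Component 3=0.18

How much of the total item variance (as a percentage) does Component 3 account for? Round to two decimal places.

SS loadings for Component 3 = 0.10² + 0.37² + 0.46² + (-0.85)² + 0.47² + (-0.07)² + 0.68² + 0.18² = 1.8016
With 8 standardized items, total variance = 8. Proportion = 1.8016/8 = 0.2252 → 22.52%.

22.52%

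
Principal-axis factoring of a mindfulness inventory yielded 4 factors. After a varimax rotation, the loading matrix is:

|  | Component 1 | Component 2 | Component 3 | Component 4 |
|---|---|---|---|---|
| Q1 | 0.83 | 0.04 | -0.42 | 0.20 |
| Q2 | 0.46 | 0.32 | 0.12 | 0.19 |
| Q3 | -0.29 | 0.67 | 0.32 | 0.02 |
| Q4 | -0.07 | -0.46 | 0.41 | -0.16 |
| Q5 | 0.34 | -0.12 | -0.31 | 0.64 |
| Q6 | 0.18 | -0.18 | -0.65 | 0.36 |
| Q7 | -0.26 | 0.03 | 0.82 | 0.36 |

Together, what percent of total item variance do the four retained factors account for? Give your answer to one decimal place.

63.4%

Communalities: 0.9069, 0.3645, 0.6358, 0.4102, 0.6357, 0.6169, 0.8705; Σh² = 4.4405.
Total variance with 7 standardized items is 7, so the solution explains 4.4405/7 = 0.6344 = 63.44%.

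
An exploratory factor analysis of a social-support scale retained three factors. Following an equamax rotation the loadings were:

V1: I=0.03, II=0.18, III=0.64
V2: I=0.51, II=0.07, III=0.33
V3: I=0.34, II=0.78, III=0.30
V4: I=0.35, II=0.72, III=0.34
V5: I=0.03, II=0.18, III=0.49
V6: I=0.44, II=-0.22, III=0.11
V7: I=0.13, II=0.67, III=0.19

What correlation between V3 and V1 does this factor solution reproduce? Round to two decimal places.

0.34

r̂ = Σ λ_i·λ_j across factors = (0.34)(0.03) + (0.78)(0.18) + (0.30)(0.64)
  = +0.0102 +0.1404 +0.1920 = 0.3426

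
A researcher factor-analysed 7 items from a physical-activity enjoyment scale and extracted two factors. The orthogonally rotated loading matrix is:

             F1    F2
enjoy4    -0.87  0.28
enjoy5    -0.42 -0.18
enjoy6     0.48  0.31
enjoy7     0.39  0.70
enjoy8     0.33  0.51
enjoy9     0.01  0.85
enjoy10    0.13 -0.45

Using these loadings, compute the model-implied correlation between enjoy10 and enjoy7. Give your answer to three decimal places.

r̂ = Σ λ_i·λ_j across factors = (0.13)(0.39) + (-0.45)(0.70)
  = +0.0507 -0.3150 = -0.2643

-0.264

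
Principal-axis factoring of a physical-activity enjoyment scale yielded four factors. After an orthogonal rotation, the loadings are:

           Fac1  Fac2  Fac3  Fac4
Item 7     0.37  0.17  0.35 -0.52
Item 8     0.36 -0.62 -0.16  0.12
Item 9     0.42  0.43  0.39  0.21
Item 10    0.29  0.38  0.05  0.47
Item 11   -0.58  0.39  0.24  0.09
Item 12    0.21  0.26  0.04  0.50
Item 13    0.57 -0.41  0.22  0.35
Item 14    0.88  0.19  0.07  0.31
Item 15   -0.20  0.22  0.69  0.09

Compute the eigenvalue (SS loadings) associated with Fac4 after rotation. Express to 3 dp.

SS loadings for Fac4 = (-0.52)² + 0.12² + 0.21² + 0.47² + 0.09² + 0.50² + 0.35² + 0.31² + 0.09² = 0.2704 + 0.0144 + 0.0441 + 0.2209 + 0.0081 + 0.2500 + 0.1225 + 0.0961 + 0.0081 = 1.0346

1.035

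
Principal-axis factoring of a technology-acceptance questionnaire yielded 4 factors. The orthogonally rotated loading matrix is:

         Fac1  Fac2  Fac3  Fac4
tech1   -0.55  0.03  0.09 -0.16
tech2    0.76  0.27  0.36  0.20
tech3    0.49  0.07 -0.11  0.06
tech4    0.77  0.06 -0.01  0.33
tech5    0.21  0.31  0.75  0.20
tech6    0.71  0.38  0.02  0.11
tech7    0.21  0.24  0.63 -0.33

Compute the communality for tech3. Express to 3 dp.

h² = 0.49² + 0.07² + (-0.11)² + 0.06² = 0.2401 + 0.0049 + 0.0121 + 0.0036 = 0.2607

0.261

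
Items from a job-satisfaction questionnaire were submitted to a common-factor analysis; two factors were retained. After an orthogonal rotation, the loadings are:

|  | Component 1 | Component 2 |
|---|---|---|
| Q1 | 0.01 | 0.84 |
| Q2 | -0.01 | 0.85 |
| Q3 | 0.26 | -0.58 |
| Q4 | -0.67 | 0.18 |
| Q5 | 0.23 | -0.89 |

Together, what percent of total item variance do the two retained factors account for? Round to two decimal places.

63.17%

SS loadings by factor: 0.5696, 2.5890; total = 3.1586.
Total variance with 5 standardized items is 5, so the solution explains 3.1586/5 = 0.6317 = 63.17%.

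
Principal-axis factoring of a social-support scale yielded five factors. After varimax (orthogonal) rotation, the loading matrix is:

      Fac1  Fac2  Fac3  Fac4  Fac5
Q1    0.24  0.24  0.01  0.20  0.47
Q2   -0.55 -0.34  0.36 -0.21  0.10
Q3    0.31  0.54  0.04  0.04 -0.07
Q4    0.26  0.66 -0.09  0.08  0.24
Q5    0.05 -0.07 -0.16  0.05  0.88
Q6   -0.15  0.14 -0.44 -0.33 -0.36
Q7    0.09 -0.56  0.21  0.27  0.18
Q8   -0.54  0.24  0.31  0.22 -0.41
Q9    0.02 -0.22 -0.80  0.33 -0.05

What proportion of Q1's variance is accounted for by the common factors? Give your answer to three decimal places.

0.376

h² = 0.24² + 0.24² + 0.01² + 0.20² + 0.47² = 0.0576 + 0.0576 + 0.0001 + 0.0400 + 0.2209 = 0.3762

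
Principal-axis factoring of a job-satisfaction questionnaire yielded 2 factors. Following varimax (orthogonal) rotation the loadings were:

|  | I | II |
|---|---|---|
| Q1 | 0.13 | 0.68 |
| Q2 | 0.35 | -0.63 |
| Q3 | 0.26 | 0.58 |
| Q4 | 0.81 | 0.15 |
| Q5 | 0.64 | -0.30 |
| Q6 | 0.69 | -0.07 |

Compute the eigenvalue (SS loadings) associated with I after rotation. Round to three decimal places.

SS loadings for I = 0.13² + 0.35² + 0.26² + 0.81² + 0.64² + 0.69² = 0.0169 + 0.1225 + 0.0676 + 0.6561 + 0.4096 + 0.4761 = 1.7488

1.749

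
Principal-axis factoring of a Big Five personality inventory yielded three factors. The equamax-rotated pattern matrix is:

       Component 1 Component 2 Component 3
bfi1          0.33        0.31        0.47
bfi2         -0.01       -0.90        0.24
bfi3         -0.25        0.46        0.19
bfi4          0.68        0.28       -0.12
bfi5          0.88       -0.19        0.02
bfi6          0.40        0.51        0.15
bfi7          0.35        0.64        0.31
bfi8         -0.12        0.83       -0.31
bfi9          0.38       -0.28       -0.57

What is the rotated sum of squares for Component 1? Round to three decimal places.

SS loadings for Component 1 = 0.33² + (-0.01)² + (-0.25)² + 0.68² + 0.88² + 0.40² + 0.35² + (-0.12)² + 0.38² = 0.1089 + 0.0001 + 0.0625 + 0.4624 + 0.7744 + 0.1600 + 0.1225 + 0.0144 + 0.1444 = 1.8496

1.850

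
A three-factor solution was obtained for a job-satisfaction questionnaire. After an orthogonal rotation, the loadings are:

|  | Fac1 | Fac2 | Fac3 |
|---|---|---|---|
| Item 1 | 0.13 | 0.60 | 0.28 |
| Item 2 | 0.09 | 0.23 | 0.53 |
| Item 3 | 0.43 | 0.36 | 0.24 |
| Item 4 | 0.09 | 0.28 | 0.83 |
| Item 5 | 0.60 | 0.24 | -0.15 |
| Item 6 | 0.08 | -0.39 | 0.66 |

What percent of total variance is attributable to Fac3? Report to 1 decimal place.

26.1%

SS loadings for Fac3 = 0.28² + 0.53² + 0.24² + 0.83² + (-0.15)² + 0.66² = 1.5639
With 6 standardized items, total variance = 6. Proportion = 1.5639/6 = 0.2606 → 26.07%.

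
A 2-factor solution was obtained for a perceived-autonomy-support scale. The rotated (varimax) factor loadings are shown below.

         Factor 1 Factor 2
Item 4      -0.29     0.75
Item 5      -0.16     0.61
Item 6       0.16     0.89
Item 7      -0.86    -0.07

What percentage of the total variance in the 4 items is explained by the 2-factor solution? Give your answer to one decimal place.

65.2%

SS loadings by factor: 0.8749, 1.7316; total = 2.6065.
Total variance with 4 standardized items is 4, so the solution explains 2.6065/4 = 0.6516 = 65.16%.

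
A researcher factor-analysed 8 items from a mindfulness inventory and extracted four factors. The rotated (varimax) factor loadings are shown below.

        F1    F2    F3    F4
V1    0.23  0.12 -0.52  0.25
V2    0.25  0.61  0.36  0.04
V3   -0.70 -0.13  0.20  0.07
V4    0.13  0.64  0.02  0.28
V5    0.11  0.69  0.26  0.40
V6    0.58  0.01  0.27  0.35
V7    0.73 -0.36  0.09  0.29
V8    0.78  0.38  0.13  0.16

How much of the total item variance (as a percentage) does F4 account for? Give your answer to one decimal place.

SS loadings for F4 = 0.25² + 0.04² + 0.07² + 0.28² + 0.40² + 0.35² + 0.29² + 0.16² = 0.5396
With 8 standardized items, total variance = 8. Proportion = 0.5396/8 = 0.0674 → 6.74%.

6.7%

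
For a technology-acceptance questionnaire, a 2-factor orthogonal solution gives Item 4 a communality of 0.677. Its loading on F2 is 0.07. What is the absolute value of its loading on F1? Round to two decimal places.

Under orthogonal rotation h² = Σλ², so λ_F1² = h² − (0.0049) = 0.677 − 0.0049 = 0.6721.
|λ| = √0.6721 = 0.8198.

0.82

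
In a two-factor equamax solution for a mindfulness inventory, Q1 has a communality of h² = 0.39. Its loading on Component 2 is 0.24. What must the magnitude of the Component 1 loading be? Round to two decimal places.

Under orthogonal rotation h² = Σλ², so λ_Component 1² = h² − (0.0576) = 0.39 − 0.0576 = 0.3324.
|λ| = √0.3324 = 0.5765.

0.58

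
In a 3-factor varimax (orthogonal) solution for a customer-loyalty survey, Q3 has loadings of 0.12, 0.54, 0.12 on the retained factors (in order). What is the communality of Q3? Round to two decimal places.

h² = 0.12² + 0.54² + 0.12² = 0.0144 + 0.2916 + 0.0144 = 0.3204

0.32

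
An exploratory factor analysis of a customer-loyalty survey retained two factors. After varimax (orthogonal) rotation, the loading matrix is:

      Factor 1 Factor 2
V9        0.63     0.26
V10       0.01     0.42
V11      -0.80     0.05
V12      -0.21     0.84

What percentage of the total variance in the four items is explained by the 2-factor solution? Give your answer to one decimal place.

50.8%

Communalities: 0.4645, 0.1765, 0.6425, 0.7497; Σh² = 2.0332.
Total variance with 4 standardized items is 4, so the solution explains 2.0332/4 = 0.5083 = 50.83%.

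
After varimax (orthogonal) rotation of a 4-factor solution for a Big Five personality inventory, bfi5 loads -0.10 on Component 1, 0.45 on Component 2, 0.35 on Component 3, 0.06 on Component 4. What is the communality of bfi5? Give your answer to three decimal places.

h² = (-0.10)² + 0.45² + 0.35² + 0.06² = 0.0100 + 0.2025 + 0.1225 + 0.0036 = 0.3386

0.339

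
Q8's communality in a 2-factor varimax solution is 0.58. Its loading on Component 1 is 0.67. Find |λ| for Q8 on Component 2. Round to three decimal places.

Under orthogonal rotation h² = Σλ², so λ_Component 2² = h² − (0.4489) = 0.58 − 0.4489 = 0.1311.
|λ| = √0.1311 = 0.3621.

0.362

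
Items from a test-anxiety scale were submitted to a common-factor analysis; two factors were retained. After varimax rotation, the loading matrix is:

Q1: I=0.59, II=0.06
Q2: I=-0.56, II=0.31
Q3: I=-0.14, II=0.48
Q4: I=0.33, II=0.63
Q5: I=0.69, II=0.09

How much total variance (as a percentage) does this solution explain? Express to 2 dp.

Communalities: 0.3517, 0.4097, 0.2500, 0.5058, 0.4842; Σh² = 2.0014.
Total variance with 5 standardized items is 5, so the solution explains 2.0014/5 = 0.4003 = 40.03%.

40.03%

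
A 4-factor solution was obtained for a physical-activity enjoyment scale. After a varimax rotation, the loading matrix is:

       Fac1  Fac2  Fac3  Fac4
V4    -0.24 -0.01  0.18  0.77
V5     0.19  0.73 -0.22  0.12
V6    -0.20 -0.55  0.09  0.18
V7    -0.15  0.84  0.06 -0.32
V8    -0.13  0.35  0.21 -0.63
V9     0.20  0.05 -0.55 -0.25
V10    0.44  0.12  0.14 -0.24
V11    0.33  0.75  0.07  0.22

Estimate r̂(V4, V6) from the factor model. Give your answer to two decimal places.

r̂ = Σ λ_i·λ_j across factors = (-0.24)(-0.20) + (-0.01)(-0.55) + (0.18)(0.09) + (0.77)(0.18)
  = +0.0480 +0.0055 +0.0162 +0.1386 = 0.2083

0.21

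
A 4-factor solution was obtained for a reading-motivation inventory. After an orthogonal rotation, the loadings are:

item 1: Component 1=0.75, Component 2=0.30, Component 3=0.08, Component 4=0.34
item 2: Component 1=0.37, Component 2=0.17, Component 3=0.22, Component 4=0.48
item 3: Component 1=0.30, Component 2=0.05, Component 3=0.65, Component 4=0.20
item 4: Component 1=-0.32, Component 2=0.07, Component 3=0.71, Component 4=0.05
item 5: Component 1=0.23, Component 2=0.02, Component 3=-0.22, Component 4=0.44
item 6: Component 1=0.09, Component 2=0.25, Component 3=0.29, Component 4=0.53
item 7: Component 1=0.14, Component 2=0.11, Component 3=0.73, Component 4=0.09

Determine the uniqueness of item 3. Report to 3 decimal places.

h² = 0.30² + 0.05² + 0.65² + 0.20² = 0.0900 + 0.0025 + 0.4225 + 0.0400 = 0.5550
Uniqueness u² = 1 − h² = 1 − 0.5550 = 0.4450

0.445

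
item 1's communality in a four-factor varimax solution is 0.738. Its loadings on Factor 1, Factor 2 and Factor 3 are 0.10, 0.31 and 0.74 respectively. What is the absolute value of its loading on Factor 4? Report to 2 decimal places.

Under orthogonal rotation h² = Σλ², so λ_Factor 4² = h² − (0.6537) = 0.738 − 0.6537 = 0.0843.
|λ| = √0.0843 = 0.2903.

0.29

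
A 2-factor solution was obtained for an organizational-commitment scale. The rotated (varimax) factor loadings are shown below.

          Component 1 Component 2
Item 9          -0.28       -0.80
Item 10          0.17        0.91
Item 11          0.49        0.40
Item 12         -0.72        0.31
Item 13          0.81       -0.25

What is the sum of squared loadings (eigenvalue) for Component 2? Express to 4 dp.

SS loadings for Component 2 = (-0.80)² + 0.91² + 0.40² + 0.31² + (-0.25)² = 0.6400 + 0.8281 + 0.1600 + 0.0961 + 0.0625 = 1.7867

1.7867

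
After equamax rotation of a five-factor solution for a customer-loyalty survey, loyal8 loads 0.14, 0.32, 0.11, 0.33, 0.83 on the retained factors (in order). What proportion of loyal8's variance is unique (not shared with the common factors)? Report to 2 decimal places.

0.07

h² = 0.14² + 0.32² + 0.11² + 0.33² + 0.83² = 0.0196 + 0.1024 + 0.0121 + 0.1089 + 0.6889 = 0.9319
Uniqueness u² = 1 − h² = 1 − 0.9319 = 0.0681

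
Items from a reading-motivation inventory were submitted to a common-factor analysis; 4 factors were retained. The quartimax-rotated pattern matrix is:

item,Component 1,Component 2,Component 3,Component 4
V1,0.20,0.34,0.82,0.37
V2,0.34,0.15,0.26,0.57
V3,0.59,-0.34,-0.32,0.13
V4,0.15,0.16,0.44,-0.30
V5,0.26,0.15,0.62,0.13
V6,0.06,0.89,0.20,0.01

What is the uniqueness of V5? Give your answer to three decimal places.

h² = 0.26² + 0.15² + 0.62² + 0.13² = 0.0676 + 0.0225 + 0.3844 + 0.0169 = 0.4914
Uniqueness u² = 1 − h² = 1 − 0.4914 = 0.5086

0.509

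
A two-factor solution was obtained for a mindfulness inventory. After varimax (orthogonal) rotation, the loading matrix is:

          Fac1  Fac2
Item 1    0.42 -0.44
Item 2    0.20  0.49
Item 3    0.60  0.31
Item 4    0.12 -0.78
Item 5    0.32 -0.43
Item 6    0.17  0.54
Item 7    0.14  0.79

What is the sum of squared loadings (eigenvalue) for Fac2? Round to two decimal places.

SS loadings for Fac2 = (-0.44)² + 0.49² + 0.31² + (-0.78)² + (-0.43)² + 0.54² + 0.79² = 0.1936 + 0.2401 + 0.0961 + 0.6084 + 0.1849 + 0.2916 + 0.6241 = 2.2388

2.24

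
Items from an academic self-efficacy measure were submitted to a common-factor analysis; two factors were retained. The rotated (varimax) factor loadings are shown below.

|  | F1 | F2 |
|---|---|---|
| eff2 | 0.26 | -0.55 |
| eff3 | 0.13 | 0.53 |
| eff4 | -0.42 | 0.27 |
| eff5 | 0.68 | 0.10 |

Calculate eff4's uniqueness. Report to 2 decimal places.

h² = (-0.42)² + 0.27² = 0.1764 + 0.0729 = 0.2493
Uniqueness u² = 1 − h² = 1 − 0.2493 = 0.7507

0.75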